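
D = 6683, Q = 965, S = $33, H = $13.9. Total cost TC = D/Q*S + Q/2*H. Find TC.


TC = 6683/965 * 33 + 965/2 * 13.9

$6935.29


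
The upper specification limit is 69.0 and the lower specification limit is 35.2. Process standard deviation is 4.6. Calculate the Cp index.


Cp = (69.0 - 35.2) / (6 * 4.6)

1.22


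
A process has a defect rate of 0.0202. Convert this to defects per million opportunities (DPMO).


DPMO = defect_rate * 1000000 = 0.0202 * 1000000

20200


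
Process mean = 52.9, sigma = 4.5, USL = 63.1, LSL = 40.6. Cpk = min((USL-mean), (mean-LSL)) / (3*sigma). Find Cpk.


Cpu = (63.1 - 52.9) / (3 * 4.5) = 0.76
Cpl = (52.9 - 40.6) / (3 * 4.5) = 0.91
Cpk = min(0.76, 0.91) = 0.76

0.76


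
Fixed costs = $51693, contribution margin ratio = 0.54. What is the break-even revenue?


Formula: BER = Fixed Costs / Contribution Margin Ratio
BER = $51693 / 0.54
BER = $95727.78 (to the nearest cent)

$95727.78


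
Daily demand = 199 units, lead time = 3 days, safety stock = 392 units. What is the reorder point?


Formula: ROP = (Daily Demand * Lead Time) + Safety Stock
Demand during lead time = 199 * 3 = 597 units
ROP = 597 + 392 = 989 units

989 units


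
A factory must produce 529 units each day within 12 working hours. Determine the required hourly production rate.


Formula: Production Rate = Daily Demand / Available Hours
Rate = 529 units/day / 12 hours/day
Rate = 44.1 units/hour

44.1 units/hour


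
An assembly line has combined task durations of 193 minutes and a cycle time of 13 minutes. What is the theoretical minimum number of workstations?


Formula: N_min = ceil(Sum of Task Times / Cycle Time)
N_min = ceil(193 min / 13 min) = ceil(14.8462)
N_min = 15 stations

15


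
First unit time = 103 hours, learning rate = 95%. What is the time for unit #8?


Formula: T_n = T_1 * (learning_rate)^(log2(n)) where learning_rate = rate/100
Doublings = log2(8) = 3
T_n = 103 * 0.95^3
T_n = 103 * 0.8574 = 88.3 hours

88.3 hours


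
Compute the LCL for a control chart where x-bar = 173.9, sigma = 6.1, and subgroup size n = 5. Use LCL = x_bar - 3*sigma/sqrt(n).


LCL = 173.9 - 3 * 6.1 / sqrt(5)

165.72


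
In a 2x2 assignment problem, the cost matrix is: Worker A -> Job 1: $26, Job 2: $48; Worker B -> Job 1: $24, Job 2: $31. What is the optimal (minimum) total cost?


Option 1: A->1 + B->2 = $26 + $31 = $57
Option 2: A->2 + B->1 = $48 + $24 = $72
Min cost = min($57, $72) = $57

$57


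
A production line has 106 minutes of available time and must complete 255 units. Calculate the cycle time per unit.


Formula: CT = Available Time / Number of Units
CT = 106 min / 255 units
CT = 0.42 min/unit

0.42 min/unit


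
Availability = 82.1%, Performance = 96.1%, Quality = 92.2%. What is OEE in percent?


Formula: OEE = Availability * Performance * Quality / 10000
A * P = 82.1% * 96.1% / 100 = 78.9%
OEE = 78.9% * 92.2% / 100 = 72.7%

72.7%


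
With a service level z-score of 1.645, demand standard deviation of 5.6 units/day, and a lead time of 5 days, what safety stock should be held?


Formula: SS = z * sigma_d * sqrt(LT)
sqrt(LT) = sqrt(5) = 2.2361
SS = 1.645 * 5.6 * 2.2361
SS = 20.6 units

20.6 units


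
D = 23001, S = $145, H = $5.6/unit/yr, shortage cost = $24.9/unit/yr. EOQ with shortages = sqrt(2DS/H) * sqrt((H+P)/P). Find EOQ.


Formula: EOQ* = sqrt(2DS/H) * sqrt((H+P)/P)
Base EOQ = sqrt(2*23001*145/5.6) = 1091.39 units
Correction = sqrt((5.6+24.9)/24.9) = 1.10675
EOQ* = 1091.39 * 1.10675 = 1207.9 units

1207.9 units


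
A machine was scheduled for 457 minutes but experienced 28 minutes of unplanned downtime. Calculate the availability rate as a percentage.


Formula: Availability = (Planned Time - Downtime) / Planned Time * 100
Uptime = 457 - 28 = 429 min
Availability = 429 / 457 * 100 = 93.9%

93.9%


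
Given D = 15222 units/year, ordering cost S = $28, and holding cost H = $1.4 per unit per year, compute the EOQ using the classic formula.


Formula: EOQ = sqrt(2 * D * S / H)
Numerator: 2 * 15222 * 28 = 852432
2DS/H = 852432 / 1.4 = 608880.0
EOQ = sqrt(608880.0) = 780.3 units

780.3 units


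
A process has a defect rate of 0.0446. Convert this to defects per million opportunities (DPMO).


DPMO = defect_rate * 1000000 = 0.0446 * 1000000

44600


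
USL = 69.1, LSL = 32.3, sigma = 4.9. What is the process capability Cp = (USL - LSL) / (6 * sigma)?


Cp = (69.1 - 32.3) / (6 * 4.9)

1.25


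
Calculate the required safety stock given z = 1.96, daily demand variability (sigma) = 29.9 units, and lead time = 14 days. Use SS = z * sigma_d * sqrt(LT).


Formula: SS = z * sigma_d * sqrt(LT)
sqrt(LT) = sqrt(14) = 3.7417
SS = 1.96 * 29.9 * 3.7417
SS = 219.3 units

219.3 units


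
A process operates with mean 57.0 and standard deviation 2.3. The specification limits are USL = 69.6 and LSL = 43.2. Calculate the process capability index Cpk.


Cpu = (69.6 - 57.0) / (3 * 2.3) = 1.83
Cpl = (57.0 - 43.2) / (3 * 2.3) = 2.0
Cpk = min(1.83, 2.0) = 1.83

1.83


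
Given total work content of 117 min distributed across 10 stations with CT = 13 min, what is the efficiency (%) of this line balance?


Formula: Efficiency = Sum of Task Times / (N_stations * CT) * 100
Total station capacity = 10 stations * 13 min = 130 min
Efficiency = 117 / 130 * 100 = 90.0%

90.0%


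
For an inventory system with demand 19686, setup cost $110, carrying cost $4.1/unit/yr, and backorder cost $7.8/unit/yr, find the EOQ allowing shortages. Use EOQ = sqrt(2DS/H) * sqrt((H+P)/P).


Formula: EOQ* = sqrt(2DS/H) * sqrt((H+P)/P)
Base EOQ = sqrt(2*19686*110/4.1) = 1027.78 units
Correction = sqrt((4.1+7.8)/7.8) = 1.23517
EOQ* = 1027.78 * 1.23517 = 1269.5 units

1269.5 units


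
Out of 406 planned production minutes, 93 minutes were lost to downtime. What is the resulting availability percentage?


Formula: Availability = (Planned Time - Downtime) / Planned Time * 100
Uptime = 406 - 93 = 313 min
Availability = 313 / 406 * 100 = 77.1%

77.1%


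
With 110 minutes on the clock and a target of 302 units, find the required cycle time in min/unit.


Formula: CT = Available Time / Number of Units
CT = 110 min / 302 units
CT = 0.36 min/unit

0.36 min/unit


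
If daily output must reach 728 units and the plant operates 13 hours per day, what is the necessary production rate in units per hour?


Formula: Production Rate = Daily Demand / Available Hours
Rate = 728 units/day / 13 hours/day
Rate = 56.0 units/hour

56.0 units/hour


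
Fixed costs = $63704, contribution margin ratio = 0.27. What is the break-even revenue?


Formula: BER = Fixed Costs / Contribution Margin Ratio
BER = $63704 / 0.27
BER = $235940.74 (to the nearest cent)

$235940.74


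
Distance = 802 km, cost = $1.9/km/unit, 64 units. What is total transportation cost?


TC = dist * cost * units = 802 * 1.9 * 64 = $97523.20

$97523.20


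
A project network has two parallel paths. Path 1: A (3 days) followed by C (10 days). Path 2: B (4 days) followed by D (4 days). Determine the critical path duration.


Path 1 = 3 + 10 = 13 days
Path 2 = 4 + 4 = 8 days
Duration = max(13, 8) = 13 days

13 days


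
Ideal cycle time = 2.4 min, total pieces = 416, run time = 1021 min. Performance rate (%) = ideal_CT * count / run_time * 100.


Formula: Performance = (Ideal CT * Total Count) / Run Time * 100
Ideal output time = 2.4 * 416 = 998.4 min
Performance = 998.4 / 1021 * 100 = 97.8%

97.8%


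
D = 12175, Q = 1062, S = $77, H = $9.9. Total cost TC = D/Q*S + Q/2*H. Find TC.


TC = 12175/1062 * 77 + 1062/2 * 9.9

$6139.64


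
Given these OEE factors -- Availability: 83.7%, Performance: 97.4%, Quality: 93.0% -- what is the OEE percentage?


Formula: OEE = Availability * Performance * Quality / 10000
A * P = 83.7% * 97.4% / 100 = 81.52%
OEE = 81.52% * 93.0% / 100 = 75.8%

75.8%


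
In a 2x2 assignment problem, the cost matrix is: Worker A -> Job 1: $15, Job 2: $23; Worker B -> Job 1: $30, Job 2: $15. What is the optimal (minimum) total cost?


Option 1: A->1 + B->2 = $15 + $15 = $30
Option 2: A->2 + B->1 = $23 + $30 = $53
Min cost = min($30, $53) = $30

$30


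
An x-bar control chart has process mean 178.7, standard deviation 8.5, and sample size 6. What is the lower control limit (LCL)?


LCL = 178.7 - 3 * 8.5 / sqrt(6)

168.29


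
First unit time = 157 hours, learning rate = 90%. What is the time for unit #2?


Formula: T_n = T_1 * (learning_rate)^(log2(n)) where learning_rate = rate/100
Doublings = log2(2) = 1
T_n = 157 * 0.9^1
T_n = 157 * 0.9 = 141.3 hours

141.3 hours


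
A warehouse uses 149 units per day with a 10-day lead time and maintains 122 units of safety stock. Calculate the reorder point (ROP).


Formula: ROP = (Daily Demand * Lead Time) + Safety Stock
Demand during lead time = 149 * 10 = 1490 units
ROP = 1490 + 122 = 1612 units

1612 units


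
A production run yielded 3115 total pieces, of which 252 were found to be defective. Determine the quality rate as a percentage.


Formula: Quality Rate = Good Pieces / Total Pieces * 100
Good pieces = 3115 - 252 = 2863
QR = 2863 / 3115 * 100 = 91.9%

91.9%


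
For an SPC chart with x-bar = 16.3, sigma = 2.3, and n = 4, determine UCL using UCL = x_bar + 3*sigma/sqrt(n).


UCL = 16.3 + 3 * 2.3 / sqrt(4)

19.75


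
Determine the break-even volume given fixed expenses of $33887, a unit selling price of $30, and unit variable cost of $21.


Formula: BEQ = Fixed Costs / (Price - Variable Cost)
Contribution margin = $30 - $21 = $9/unit
BEQ = ceil($33887 / $9/unit) = ceil(3765.22) = 3766 units

3766 units


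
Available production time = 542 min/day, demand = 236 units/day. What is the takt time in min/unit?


Formula: Takt Time = Available Production Time / Customer Demand
Takt = 542 min/day / 236 units/day
Takt = 2.3 min/unit

2.3 min/unit


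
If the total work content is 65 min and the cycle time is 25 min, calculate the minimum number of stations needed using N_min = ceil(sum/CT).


Formula: N_min = ceil(Sum of Task Times / Cycle Time)
N_min = ceil(65 min / 25 min) = ceil(2.6)
N_min = 3 stations

3


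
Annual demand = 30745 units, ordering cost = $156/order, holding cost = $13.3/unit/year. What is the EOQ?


Formula: EOQ = sqrt(2 * D * S / H)
Numerator: 2 * 30745 * 156 = 9592440
2DS/H = 9592440 / 13.3 = 721236.1
EOQ = sqrt(721236.1) = 849.3 units

849.3 units


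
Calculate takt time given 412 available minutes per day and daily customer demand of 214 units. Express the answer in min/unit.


Formula: Takt Time = Available Production Time / Customer Demand
Takt = 412 min/day / 214 units/day
Takt = 1.93 min/unit

1.93 min/unit


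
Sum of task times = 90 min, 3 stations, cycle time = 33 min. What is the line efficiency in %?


Formula: Efficiency = Sum of Task Times / (N_stations * CT) * 100
Total station capacity = 3 stations * 33 min = 99 min
Efficiency = 90 / 99 * 100 = 90.9%

90.9%


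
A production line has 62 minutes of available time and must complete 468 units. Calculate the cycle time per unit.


Formula: CT = Available Time / Number of Units
CT = 62 min / 468 units
CT = 0.13 min/unit

0.13 min/unit


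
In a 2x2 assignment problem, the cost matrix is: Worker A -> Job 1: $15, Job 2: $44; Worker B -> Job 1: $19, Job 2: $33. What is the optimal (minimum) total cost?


Option 1: A->1 + B->2 = $15 + $33 = $48
Option 2: A->2 + B->1 = $44 + $19 = $63
Min cost = min($48, $63) = $48

$48


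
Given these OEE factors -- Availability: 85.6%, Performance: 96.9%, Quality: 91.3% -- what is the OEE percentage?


Formula: OEE = Availability * Performance * Quality / 10000
A * P = 85.6% * 96.9% / 100 = 82.95%
OEE = 82.95% * 91.3% / 100 = 75.7%

75.7%


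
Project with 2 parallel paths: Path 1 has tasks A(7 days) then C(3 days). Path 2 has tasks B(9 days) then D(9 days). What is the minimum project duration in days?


Path 1 = 7 + 3 = 10 days
Path 2 = 9 + 9 = 18 days
Duration = max(10, 18) = 18 days

18 days


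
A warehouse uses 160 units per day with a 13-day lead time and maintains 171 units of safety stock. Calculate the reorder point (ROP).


Formula: ROP = (Daily Demand * Lead Time) + Safety Stock
Demand during lead time = 160 * 13 = 2080 units
ROP = 2080 + 171 = 2251 units

2251 units


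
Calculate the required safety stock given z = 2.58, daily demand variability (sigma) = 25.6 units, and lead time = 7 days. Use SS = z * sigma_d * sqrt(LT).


Formula: SS = z * sigma_d * sqrt(LT)
sqrt(LT) = sqrt(7) = 2.6458
SS = 2.58 * 25.6 * 2.6458
SS = 174.7 units

174.7 units


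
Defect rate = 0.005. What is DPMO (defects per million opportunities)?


DPMO = defect_rate * 1000000 = 0.005 * 1000000

5000


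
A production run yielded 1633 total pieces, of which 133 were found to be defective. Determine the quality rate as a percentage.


Formula: Quality Rate = Good Pieces / Total Pieces * 100
Good pieces = 1633 - 133 = 1500
QR = 1500 / 1633 * 100 = 91.9%

91.9%


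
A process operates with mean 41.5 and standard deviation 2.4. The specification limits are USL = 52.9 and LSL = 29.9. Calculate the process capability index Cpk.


Cpu = (52.9 - 41.5) / (3 * 2.4) = 1.58
Cpl = (41.5 - 29.9) / (3 * 2.4) = 1.61
Cpk = min(1.58, 1.61) = 1.58

1.58


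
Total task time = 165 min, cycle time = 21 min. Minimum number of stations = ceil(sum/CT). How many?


Formula: N_min = ceil(Sum of Task Times / Cycle Time)
N_min = ceil(165 min / 21 min) = ceil(7.8571)
N_min = 8 stations

8


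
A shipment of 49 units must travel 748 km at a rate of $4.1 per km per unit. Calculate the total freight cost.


TC = dist * cost * units = 748 * 4.1 * 49 = $150273.20

$150273.20


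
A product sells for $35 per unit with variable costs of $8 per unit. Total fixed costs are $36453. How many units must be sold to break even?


Formula: BEQ = Fixed Costs / (Price - Variable Cost)
Contribution margin = $35 - $8 = $27/unit
BEQ = ceil($36453 / $27/unit) = ceil(1350.11) = 1351 units

1351 units


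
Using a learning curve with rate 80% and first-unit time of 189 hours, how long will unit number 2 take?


Formula: T_n = T_1 * (learning_rate)^(log2(n)) where learning_rate = rate/100
Doublings = log2(2) = 1
T_n = 189 * 0.8^1
T_n = 189 * 0.8 = 151.2 hours

151.2 hours


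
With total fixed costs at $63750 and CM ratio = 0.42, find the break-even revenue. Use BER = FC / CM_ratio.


Formula: BER = Fixed Costs / Contribution Margin Ratio
BER = $63750 / 0.42
BER = $151785.71 (to the nearest cent)

$151785.71


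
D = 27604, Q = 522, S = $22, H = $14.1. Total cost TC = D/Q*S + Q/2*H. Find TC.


TC = 27604/522 * 22 + 522/2 * 14.1

$4843.49


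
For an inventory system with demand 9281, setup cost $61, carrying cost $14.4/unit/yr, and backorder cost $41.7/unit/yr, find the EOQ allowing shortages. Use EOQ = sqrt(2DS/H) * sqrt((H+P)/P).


Formula: EOQ* = sqrt(2DS/H) * sqrt((H+P)/P)
Base EOQ = sqrt(2*9281*61/14.4) = 280.41 units
Correction = sqrt((14.4+41.7)/41.7) = 1.15988
EOQ* = 280.41 * 1.15988 = 325.2 units

325.2 units


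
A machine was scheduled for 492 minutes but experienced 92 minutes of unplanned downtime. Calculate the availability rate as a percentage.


Formula: Availability = (Planned Time - Downtime) / Planned Time * 100
Uptime = 492 - 92 = 400 min
Availability = 400 / 492 * 100 = 81.3%

81.3%


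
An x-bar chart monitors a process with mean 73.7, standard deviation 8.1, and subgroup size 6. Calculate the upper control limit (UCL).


UCL = 73.7 + 3 * 8.1 / sqrt(6)

83.62


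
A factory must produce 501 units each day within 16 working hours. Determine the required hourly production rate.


Formula: Production Rate = Daily Demand / Available Hours
Rate = 501 units/day / 16 hours/day
Rate = 31.3 units/hour

31.3 units/hour


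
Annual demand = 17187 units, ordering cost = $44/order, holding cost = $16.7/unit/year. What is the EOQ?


Formula: EOQ = sqrt(2 * D * S / H)
Numerator: 2 * 17187 * 44 = 1512456
2DS/H = 1512456 / 16.7 = 90566.2
EOQ = sqrt(90566.2) = 300.9 units

300.9 units


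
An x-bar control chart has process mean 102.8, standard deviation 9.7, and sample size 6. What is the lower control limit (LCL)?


LCL = 102.8 - 3 * 9.7 / sqrt(6)

90.92


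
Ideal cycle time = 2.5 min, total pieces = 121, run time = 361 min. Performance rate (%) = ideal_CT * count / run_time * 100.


Formula: Performance = (Ideal CT * Total Count) / Run Time * 100
Ideal output time = 2.5 * 121 = 302.5 min
Performance = 302.5 / 361 * 100 = 83.8%

83.8%


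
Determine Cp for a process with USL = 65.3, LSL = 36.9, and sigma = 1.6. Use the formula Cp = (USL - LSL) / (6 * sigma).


Cp = (65.3 - 36.9) / (6 * 1.6)

2.96


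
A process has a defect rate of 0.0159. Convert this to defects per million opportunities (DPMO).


DPMO = defect_rate * 1000000 = 0.0159 * 1000000

15900


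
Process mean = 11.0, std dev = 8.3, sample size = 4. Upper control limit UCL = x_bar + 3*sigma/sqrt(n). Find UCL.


UCL = 11.0 + 3 * 8.3 / sqrt(4)

23.45


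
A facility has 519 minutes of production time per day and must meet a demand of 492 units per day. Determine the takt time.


Formula: Takt Time = Available Production Time / Customer Demand
Takt = 519 min/day / 492 units/day
Takt = 1.05 min/unit

1.05 min/unit


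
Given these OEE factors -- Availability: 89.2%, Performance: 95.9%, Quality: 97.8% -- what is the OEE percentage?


Formula: OEE = Availability * Performance * Quality / 10000
A * P = 89.2% * 95.9% / 100 = 85.54%
OEE = 85.54% * 97.8% / 100 = 83.7%

83.7%


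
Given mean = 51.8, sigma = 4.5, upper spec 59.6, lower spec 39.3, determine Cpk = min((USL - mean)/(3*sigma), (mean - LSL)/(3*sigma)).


Cpu = (59.6 - 51.8) / (3 * 4.5) = 0.58
Cpl = (51.8 - 39.3) / (3 * 4.5) = 0.93
Cpk = min(0.58, 0.93) = 0.58

0.58


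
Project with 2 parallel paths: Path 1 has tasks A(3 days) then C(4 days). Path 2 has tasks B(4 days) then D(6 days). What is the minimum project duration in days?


Path 1 = 3 + 4 = 7 days
Path 2 = 4 + 6 = 10 days
Duration = max(7, 10) = 10 days

10 days


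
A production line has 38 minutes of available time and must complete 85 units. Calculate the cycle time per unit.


Formula: CT = Available Time / Number of Units
CT = 38 min / 85 units
CT = 0.45 min/unit

0.45 min/unit


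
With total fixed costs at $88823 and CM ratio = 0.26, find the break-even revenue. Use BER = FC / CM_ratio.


Formula: BER = Fixed Costs / Contribution Margin Ratio
BER = $88823 / 0.26
BER = $341626.92 (to the nearest cent)

$341626.92


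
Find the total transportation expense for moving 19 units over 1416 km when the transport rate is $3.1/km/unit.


TC = dist * cost * units = 1416 * 3.1 * 19 = $83402.40

$83402.40


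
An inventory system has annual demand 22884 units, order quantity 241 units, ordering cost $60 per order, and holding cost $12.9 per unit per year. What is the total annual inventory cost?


TC = 22884/241 * 60 + 241/2 * 12.9

$7251.71


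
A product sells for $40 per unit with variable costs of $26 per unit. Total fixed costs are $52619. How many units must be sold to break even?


Formula: BEQ = Fixed Costs / (Price - Variable Cost)
Contribution margin = $40 - $26 = $14/unit
BEQ = ceil($52619 / $14/unit) = ceil(3758.5) = 3759 units

3759 units


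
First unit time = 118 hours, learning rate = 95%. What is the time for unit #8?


Formula: T_n = T_1 * (learning_rate)^(log2(n)) where learning_rate = rate/100
Doublings = log2(8) = 3
T_n = 118 * 0.95^3
T_n = 118 * 0.8574 = 101.2 hours

101.2 hours


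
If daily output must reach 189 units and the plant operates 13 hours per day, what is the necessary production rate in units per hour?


Formula: Production Rate = Daily Demand / Available Hours
Rate = 189 units/day / 13 hours/day
Rate = 14.5 units/hour

14.5 units/hour


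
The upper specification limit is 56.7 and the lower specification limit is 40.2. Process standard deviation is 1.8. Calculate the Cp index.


Cp = (56.7 - 40.2) / (6 * 1.8)

1.53


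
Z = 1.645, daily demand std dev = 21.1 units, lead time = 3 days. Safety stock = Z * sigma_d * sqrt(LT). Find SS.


Formula: SS = z * sigma_d * sqrt(LT)
sqrt(LT) = sqrt(3) = 1.7321
SS = 1.645 * 21.1 * 1.7321
SS = 60.1 units

60.1 units


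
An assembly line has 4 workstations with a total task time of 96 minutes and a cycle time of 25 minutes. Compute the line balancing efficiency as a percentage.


Formula: Efficiency = Sum of Task Times / (N_stations * CT) * 100
Total station capacity = 4 stations * 25 min = 100 min
Efficiency = 96 / 100 * 100 = 96.0%

96.0%


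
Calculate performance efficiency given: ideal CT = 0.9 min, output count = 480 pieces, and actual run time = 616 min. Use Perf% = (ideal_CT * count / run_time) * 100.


Formula: Performance = (Ideal CT * Total Count) / Run Time * 100
Ideal output time = 0.9 * 480 = 432.0 min
Performance = 432.0 / 616 * 100 = 70.1%

70.1%


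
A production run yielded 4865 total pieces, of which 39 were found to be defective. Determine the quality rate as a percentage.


Formula: Quality Rate = Good Pieces / Total Pieces * 100
Good pieces = 4865 - 39 = 4826
QR = 4826 / 4865 * 100 = 99.2%

99.2%


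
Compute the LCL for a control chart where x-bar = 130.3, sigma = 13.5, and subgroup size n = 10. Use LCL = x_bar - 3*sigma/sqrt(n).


LCL = 130.3 - 3 * 13.5 / sqrt(10)

117.49


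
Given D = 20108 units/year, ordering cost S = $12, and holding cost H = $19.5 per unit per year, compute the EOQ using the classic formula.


Formula: EOQ = sqrt(2 * D * S / H)
Numerator: 2 * 20108 * 12 = 482592
2DS/H = 482592 / 19.5 = 24748.3
EOQ = sqrt(24748.3) = 157.3 units

157.3 units


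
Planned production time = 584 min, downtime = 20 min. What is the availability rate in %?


Formula: Availability = (Planned Time - Downtime) / Planned Time * 100
Uptime = 584 - 20 = 564 min
Availability = 564 / 584 * 100 = 96.6%

96.6%


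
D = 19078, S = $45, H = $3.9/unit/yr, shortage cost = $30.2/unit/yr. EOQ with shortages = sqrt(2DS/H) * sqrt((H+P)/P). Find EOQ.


Formula: EOQ* = sqrt(2DS/H) * sqrt((H+P)/P)
Base EOQ = sqrt(2*19078*45/3.9) = 663.52 units
Correction = sqrt((3.9+30.2)/30.2) = 1.06261
EOQ* = 663.52 * 1.06261 = 705.1 units

705.1 units


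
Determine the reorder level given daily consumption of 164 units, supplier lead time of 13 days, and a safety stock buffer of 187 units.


Formula: ROP = (Daily Demand * Lead Time) + Safety Stock
Demand during lead time = 164 * 13 = 2132 units
ROP = 2132 + 187 = 2319 units

2319 units


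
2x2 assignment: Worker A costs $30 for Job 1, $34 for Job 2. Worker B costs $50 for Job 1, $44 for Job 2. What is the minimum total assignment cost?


Option 1: A->1 + B->2 = $30 + $44 = $74
Option 2: A->2 + B->1 = $34 + $50 = $84
Min cost = min($74, $84) = $74

$74


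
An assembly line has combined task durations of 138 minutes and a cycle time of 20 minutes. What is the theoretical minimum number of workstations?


Formula: N_min = ceil(Sum of Task Times / Cycle Time)
N_min = ceil(138 min / 20 min) = ceil(6.9)
N_min = 7 stations

7


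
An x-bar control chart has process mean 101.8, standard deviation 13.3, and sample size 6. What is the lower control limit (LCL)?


LCL = 101.8 - 3 * 13.3 / sqrt(6)

85.51


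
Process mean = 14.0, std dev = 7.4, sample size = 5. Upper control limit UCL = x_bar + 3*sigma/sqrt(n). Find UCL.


UCL = 14.0 + 3 * 7.4 / sqrt(5)

23.93


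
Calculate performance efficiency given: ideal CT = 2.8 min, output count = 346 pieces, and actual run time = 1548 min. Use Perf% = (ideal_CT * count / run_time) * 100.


Formula: Performance = (Ideal CT * Total Count) / Run Time * 100
Ideal output time = 2.8 * 346 = 968.8 min
Performance = 968.8 / 1548 * 100 = 62.6%

62.6%


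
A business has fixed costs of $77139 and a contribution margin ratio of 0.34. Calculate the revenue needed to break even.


Formula: BER = Fixed Costs / Contribution Margin Ratio
BER = $77139 / 0.34
BER = $226879.41 (to the nearest cent)

$226879.41


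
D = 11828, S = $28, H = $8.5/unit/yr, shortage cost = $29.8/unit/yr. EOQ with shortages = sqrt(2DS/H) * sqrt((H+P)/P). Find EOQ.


Formula: EOQ* = sqrt(2DS/H) * sqrt((H+P)/P)
Base EOQ = sqrt(2*11828*28/8.5) = 279.15 units
Correction = sqrt((8.5+29.8)/29.8) = 1.13368
EOQ* = 279.15 * 1.13368 = 316.5 units

316.5 units


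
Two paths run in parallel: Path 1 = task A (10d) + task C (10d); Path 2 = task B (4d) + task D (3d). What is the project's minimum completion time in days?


Path 1 = 10 + 10 = 20 days
Path 2 = 4 + 3 = 7 days
Duration = max(20, 7) = 20 days

20 days


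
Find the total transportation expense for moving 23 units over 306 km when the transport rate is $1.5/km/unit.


TC = dist * cost * units = 306 * 1.5 * 23 = $10557.00

$10557.00


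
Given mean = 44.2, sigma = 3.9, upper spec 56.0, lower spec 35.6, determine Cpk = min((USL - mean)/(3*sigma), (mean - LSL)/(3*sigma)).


Cpu = (56.0 - 44.2) / (3 * 3.9) = 1.01
Cpl = (44.2 - 35.6) / (3 * 3.9) = 0.74
Cpk = min(1.01, 0.74) = 0.74

0.74


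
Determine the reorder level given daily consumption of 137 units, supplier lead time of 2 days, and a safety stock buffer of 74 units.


Formula: ROP = (Daily Demand * Lead Time) + Safety Stock
Demand during lead time = 137 * 2 = 274 units
ROP = 274 + 74 = 348 units

348 units


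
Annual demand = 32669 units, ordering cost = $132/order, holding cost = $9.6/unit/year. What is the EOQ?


Formula: EOQ = sqrt(2 * D * S / H)
Numerator: 2 * 32669 * 132 = 8624616
2DS/H = 8624616 / 9.6 = 898397.5
EOQ = sqrt(898397.5) = 947.8 units

947.8 units


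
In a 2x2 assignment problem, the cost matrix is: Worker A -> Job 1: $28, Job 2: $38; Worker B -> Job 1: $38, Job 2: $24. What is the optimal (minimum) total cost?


Option 1: A->1 + B->2 = $28 + $24 = $52
Option 2: A->2 + B->1 = $38 + $38 = $76
Min cost = min($52, $76) = $52

$52


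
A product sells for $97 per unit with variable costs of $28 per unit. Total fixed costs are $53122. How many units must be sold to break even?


Formula: BEQ = Fixed Costs / (Price - Variable Cost)
Contribution margin = $97 - $28 = $69/unit
BEQ = ceil($53122 / $69/unit) = ceil(769.88) = 770 units

770 units


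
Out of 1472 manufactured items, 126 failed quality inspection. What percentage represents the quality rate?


Formula: Quality Rate = Good Pieces / Total Pieces * 100
Good pieces = 1472 - 126 = 1346
QR = 1346 / 1472 * 100 = 91.4%

91.4%


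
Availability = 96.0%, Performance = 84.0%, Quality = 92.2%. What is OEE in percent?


Formula: OEE = Availability * Performance * Quality / 10000
A * P = 96.0% * 84.0% / 100 = 80.64%
OEE = 80.64% * 92.2% / 100 = 74.4%

74.4%


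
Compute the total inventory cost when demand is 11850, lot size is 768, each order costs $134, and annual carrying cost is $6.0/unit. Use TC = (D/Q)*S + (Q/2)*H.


TC = 11850/768 * 134 + 768/2 * 6.0

$4371.58


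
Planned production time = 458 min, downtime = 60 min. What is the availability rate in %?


Formula: Availability = (Planned Time - Downtime) / Planned Time * 100
Uptime = 458 - 60 = 398 min
Availability = 398 / 458 * 100 = 86.9%

86.9%


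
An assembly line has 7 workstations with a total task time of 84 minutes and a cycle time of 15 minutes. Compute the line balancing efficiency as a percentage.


Formula: Efficiency = Sum of Task Times / (N_stations * CT) * 100
Total station capacity = 7 stations * 15 min = 105 min
Efficiency = 84 / 105 * 100 = 80.0%

80.0%


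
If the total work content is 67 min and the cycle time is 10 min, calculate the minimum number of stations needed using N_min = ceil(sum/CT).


Formula: N_min = ceil(Sum of Task Times / Cycle Time)
N_min = ceil(67 min / 10 min) = ceil(6.7)
N_min = 7 stations

7


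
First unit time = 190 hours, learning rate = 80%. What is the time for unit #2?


Formula: T_n = T_1 * (learning_rate)^(log2(n)) where learning_rate = rate/100
Doublings = log2(2) = 1
T_n = 190 * 0.8^1
T_n = 190 * 0.8 = 152.0 hours

152.0 hours


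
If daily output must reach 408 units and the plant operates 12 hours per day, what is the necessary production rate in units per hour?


Formula: Production Rate = Daily Demand / Available Hours
Rate = 408 units/day / 12 hours/day
Rate = 34.0 units/hour

34.0 units/hour


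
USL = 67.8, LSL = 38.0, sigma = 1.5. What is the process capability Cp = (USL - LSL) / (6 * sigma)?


Cp = (67.8 - 38.0) / (6 * 1.5)

3.31


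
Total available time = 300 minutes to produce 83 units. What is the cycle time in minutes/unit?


Formula: CT = Available Time / Number of Units
CT = 300 min / 83 units
CT = 3.61 min/unit

3.61 min/unit


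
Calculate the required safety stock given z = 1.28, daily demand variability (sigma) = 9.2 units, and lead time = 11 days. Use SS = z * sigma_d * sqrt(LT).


Formula: SS = z * sigma_d * sqrt(LT)
sqrt(LT) = sqrt(11) = 3.3166
SS = 1.28 * 9.2 * 3.3166
SS = 39.1 units

39.1 units


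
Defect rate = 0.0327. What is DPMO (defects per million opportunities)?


DPMO = defect_rate * 1000000 = 0.0327 * 1000000

32700


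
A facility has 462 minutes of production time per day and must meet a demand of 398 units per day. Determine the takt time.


Formula: Takt Time = Available Production Time / Customer Demand
Takt = 462 min/day / 398 units/day
Takt = 1.16 min/unit

1.16 min/unit


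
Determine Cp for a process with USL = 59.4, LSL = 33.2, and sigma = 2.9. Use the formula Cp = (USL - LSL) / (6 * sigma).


Cp = (59.4 - 33.2) / (6 * 2.9)

1.51


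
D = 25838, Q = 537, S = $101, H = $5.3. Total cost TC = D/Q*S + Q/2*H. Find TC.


TC = 25838/537 * 101 + 537/2 * 5.3

$6282.71


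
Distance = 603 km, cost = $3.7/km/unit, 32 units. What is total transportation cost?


TC = dist * cost * units = 603 * 3.7 * 32 = $71395.20

$71395.20


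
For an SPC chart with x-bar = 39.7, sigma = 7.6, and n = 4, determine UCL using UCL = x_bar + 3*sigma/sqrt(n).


UCL = 39.7 + 3 * 7.6 / sqrt(4)

51.1


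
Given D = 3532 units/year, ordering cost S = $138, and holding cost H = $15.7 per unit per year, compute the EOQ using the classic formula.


Formula: EOQ = sqrt(2 * D * S / H)
Numerator: 2 * 3532 * 138 = 974832
2DS/H = 974832 / 15.7 = 62091.2
EOQ = sqrt(62091.2) = 249.2 units

249.2 units


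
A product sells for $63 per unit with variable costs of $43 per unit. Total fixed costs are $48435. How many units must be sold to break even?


Formula: BEQ = Fixed Costs / (Price - Variable Cost)
Contribution margin = $63 - $43 = $20/unit
BEQ = ceil($48435 / $20/unit) = ceil(2421.75) = 2422 units

2422 units


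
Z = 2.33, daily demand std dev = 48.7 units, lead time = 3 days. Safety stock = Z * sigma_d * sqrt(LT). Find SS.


Formula: SS = z * sigma_d * sqrt(LT)
sqrt(LT) = sqrt(3) = 1.7321
SS = 2.33 * 48.7 * 1.7321
SS = 196.5 units

196.5 units


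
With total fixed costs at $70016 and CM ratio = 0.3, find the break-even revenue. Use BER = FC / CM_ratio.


Formula: BER = Fixed Costs / Contribution Margin Ratio
BER = $70016 / 0.3
BER = $233386.67 (to the nearest cent)

$233386.67


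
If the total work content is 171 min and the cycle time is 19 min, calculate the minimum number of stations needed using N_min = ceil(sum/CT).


Formula: N_min = ceil(Sum of Task Times / Cycle Time)
N_min = ceil(171 min / 19 min) = ceil(9.0)
N_min = 9 stations

9


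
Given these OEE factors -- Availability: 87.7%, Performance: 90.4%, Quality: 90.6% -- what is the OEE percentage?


Formula: OEE = Availability * Performance * Quality / 10000
A * P = 87.7% * 90.4% / 100 = 79.28%
OEE = 79.28% * 90.6% / 100 = 71.8%

71.8%


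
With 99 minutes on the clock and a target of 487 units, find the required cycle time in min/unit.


Formula: CT = Available Time / Number of Units
CT = 99 min / 487 units
CT = 0.2 min/unit

0.2 min/unit


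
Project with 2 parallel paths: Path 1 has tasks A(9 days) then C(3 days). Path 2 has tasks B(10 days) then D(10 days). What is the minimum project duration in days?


Path 1 = 9 + 3 = 12 days
Path 2 = 10 + 10 = 20 days
Duration = max(12, 20) = 20 days

20 days


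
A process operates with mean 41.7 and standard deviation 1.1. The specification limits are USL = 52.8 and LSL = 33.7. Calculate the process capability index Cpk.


Cpu = (52.8 - 41.7) / (3 * 1.1) = 3.36
Cpl = (41.7 - 33.7) / (3 * 1.1) = 2.42
Cpk = min(3.36, 2.42) = 2.42

2.42


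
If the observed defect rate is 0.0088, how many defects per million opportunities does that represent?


DPMO = defect_rate * 1000000 = 0.0088 * 1000000

8800


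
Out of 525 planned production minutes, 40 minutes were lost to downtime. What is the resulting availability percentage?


Formula: Availability = (Planned Time - Downtime) / Planned Time * 100
Uptime = 525 - 40 = 485 min
Availability = 485 / 525 * 100 = 92.4%

92.4%


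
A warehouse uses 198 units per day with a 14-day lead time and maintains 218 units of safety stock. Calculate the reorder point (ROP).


Formula: ROP = (Daily Demand * Lead Time) + Safety Stock
Demand during lead time = 198 * 14 = 2772 units
ROP = 2772 + 218 = 2990 units

2990 units


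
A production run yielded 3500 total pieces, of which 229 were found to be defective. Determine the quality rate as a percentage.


Formula: Quality Rate = Good Pieces / Total Pieces * 100
Good pieces = 3500 - 229 = 3271
QR = 3271 / 3500 * 100 = 93.5%

93.5%


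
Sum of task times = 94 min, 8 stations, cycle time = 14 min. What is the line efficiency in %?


Formula: Efficiency = Sum of Task Times / (N_stations * CT) * 100
Total station capacity = 8 stations * 14 min = 112 min
Efficiency = 94 / 112 * 100 = 83.9%

83.9%


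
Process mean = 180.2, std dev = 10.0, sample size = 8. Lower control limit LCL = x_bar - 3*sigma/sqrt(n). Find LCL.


LCL = 180.2 - 3 * 10.0 / sqrt(8)

169.59


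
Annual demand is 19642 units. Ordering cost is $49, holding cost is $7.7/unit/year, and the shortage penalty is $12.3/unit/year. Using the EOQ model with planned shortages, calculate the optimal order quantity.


Formula: EOQ* = sqrt(2DS/H) * sqrt((H+P)/P)
Base EOQ = sqrt(2*19642*49/7.7) = 499.99 units
Correction = sqrt((7.7+12.3)/12.3) = 1.27515
EOQ* = 499.99 * 1.27515 = 637.6 units

637.6 units


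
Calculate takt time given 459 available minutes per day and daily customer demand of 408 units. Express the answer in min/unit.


Formula: Takt Time = Available Production Time / Customer Demand
Takt = 459 min/day / 408 units/day
Takt = 1.13 min/unit

1.13 min/unit


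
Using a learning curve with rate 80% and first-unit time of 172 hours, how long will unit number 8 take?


Formula: T_n = T_1 * (learning_rate)^(log2(n)) where learning_rate = rate/100
Doublings = log2(8) = 3
T_n = 172 * 0.8^3
T_n = 172 * 0.512 = 88.1 hours

88.1 hours


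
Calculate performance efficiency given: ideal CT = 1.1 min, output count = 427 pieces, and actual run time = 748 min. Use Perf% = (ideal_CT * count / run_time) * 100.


Formula: Performance = (Ideal CT * Total Count) / Run Time * 100
Ideal output time = 1.1 * 427 = 469.7 min
Performance = 469.7 / 748 * 100 = 62.8%

62.8%


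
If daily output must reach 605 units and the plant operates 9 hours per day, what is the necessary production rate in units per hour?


Formula: Production Rate = Daily Demand / Available Hours
Rate = 605 units/day / 9 hours/day
Rate = 67.2 units/hour

67.2 units/hour


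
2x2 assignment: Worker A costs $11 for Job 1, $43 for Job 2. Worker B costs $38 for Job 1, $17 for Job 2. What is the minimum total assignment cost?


Option 1: A->1 + B->2 = $11 + $17 = $28
Option 2: A->2 + B->1 = $43 + $38 = $81
Min cost = min($28, $81) = $28

$28


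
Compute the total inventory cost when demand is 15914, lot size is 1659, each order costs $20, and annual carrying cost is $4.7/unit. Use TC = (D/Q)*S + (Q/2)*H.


TC = 15914/1659 * 20 + 1659/2 * 4.7

$4090.50


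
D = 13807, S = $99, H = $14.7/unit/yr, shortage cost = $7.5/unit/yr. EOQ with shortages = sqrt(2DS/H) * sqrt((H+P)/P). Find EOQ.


Formula: EOQ* = sqrt(2DS/H) * sqrt((H+P)/P)
Base EOQ = sqrt(2*13807*99/14.7) = 431.24 units
Correction = sqrt((14.7+7.5)/7.5) = 1.72047
EOQ* = 431.24 * 1.72047 = 741.9 units

741.9 units


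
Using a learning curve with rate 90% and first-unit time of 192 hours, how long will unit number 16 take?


Formula: T_n = T_1 * (learning_rate)^(log2(n)) where learning_rate = rate/100
Doublings = log2(16) = 4
T_n = 192 * 0.9^4
T_n = 192 * 0.6561 = 126.0 hours

126.0 hours


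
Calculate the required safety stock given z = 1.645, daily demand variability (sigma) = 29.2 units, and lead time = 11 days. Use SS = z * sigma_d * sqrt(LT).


Formula: SS = z * sigma_d * sqrt(LT)
sqrt(LT) = sqrt(11) = 3.3166
SS = 1.645 * 29.2 * 3.3166
SS = 159.3 units

159.3 units


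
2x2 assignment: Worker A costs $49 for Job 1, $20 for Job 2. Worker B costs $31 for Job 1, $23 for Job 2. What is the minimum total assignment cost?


Option 1: A->1 + B->2 = $49 + $23 = $72
Option 2: A->2 + B->1 = $20 + $31 = $51
Min cost = min($72, $51) = $51

$51


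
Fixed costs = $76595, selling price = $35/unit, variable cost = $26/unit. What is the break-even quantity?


Formula: BEQ = Fixed Costs / (Price - Variable Cost)
Contribution margin = $35 - $26 = $9/unit
BEQ = ceil($76595 / $9/unit) = ceil(8510.56) = 8511 units

8511 units


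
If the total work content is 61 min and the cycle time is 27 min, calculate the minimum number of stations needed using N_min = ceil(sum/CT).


Formula: N_min = ceil(Sum of Task Times / Cycle Time)
N_min = ceil(61 min / 27 min) = ceil(2.2593)
N_min = 3 stations

3


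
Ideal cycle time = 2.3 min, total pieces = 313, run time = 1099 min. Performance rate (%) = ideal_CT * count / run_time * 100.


Formula: Performance = (Ideal CT * Total Count) / Run Time * 100
Ideal output time = 2.3 * 313 = 719.9 min
Performance = 719.9 / 1099 * 100 = 65.5%

65.5%


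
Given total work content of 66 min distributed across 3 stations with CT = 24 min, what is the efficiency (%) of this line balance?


Formula: Efficiency = Sum of Task Times / (N_stations * CT) * 100
Total station capacity = 3 stations * 24 min = 72 min
Efficiency = 66 / 72 * 100 = 91.7%

91.7%


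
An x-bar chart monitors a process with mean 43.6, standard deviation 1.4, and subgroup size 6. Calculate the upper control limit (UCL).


UCL = 43.6 + 3 * 1.4 / sqrt(6)

45.31


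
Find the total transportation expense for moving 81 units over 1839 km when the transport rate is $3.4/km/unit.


TC = dist * cost * units = 1839 * 3.4 * 81 = $506460.60

$506460.60


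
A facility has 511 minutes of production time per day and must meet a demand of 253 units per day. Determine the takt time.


Formula: Takt Time = Available Production Time / Customer Demand
Takt = 511 min/day / 253 units/day
Takt = 2.02 min/unit

2.02 min/unit


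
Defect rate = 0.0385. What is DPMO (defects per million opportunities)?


DPMO = defect_rate * 1000000 = 0.0385 * 1000000

38500


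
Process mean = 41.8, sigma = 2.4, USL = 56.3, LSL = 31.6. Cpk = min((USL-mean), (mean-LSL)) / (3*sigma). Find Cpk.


Cpu = (56.3 - 41.8) / (3 * 2.4) = 2.01
Cpl = (41.8 - 31.6) / (3 * 2.4) = 1.42
Cpk = min(2.01, 1.42) = 1.42

1.42


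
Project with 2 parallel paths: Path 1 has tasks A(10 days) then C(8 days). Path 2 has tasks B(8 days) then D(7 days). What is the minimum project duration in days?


Path 1 = 10 + 8 = 18 days
Path 2 = 8 + 7 = 15 days
Duration = max(18, 15) = 18 days

18 days
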